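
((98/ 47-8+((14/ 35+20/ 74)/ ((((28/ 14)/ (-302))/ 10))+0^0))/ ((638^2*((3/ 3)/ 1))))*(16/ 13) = -7074412/ 2300510927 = -0.00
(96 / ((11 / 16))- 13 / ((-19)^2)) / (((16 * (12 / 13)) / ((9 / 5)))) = 21619767 / 1270720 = 17.01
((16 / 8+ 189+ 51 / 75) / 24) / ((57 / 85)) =10183 / 855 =11.91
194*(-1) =-194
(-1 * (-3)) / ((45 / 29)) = 29 / 15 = 1.93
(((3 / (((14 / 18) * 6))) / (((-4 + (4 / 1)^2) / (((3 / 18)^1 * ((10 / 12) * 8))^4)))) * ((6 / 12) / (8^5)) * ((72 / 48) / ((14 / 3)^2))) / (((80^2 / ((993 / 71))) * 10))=1655 / 88252316909568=0.00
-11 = -11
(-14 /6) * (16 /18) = -56 /27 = -2.07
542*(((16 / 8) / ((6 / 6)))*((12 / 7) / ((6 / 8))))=17344 / 7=2477.71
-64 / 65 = -0.98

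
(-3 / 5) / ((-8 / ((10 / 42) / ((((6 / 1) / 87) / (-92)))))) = -667 / 28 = -23.82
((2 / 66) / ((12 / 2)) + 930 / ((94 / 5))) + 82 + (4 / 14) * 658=2973017 / 9306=319.47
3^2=9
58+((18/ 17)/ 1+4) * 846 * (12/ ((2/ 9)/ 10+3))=4927792/ 289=17051.18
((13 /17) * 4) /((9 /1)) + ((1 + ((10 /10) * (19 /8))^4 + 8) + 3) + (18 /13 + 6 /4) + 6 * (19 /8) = 499335445 /8146944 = 61.29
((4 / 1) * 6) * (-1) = -24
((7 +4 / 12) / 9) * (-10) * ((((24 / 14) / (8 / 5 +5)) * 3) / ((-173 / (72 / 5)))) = 640 / 1211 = 0.53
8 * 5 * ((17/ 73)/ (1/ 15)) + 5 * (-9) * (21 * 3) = -196755/ 73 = -2695.27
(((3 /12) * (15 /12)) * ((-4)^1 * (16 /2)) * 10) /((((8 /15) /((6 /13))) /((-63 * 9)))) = 637875 /13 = 49067.31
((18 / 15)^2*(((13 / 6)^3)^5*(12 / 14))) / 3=51185893014090757 / 1142810726400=44789.48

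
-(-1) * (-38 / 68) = -0.56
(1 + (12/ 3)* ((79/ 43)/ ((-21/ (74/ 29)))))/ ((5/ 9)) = 0.19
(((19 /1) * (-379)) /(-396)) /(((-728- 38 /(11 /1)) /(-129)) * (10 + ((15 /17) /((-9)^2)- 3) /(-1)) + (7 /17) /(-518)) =194765447 /788835630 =0.25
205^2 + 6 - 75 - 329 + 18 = 41645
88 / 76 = 22 / 19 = 1.16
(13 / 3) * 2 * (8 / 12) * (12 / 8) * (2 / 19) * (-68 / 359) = -3536 / 20463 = -0.17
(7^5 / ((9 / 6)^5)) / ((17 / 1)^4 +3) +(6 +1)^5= 12182892491 / 724869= 16807.03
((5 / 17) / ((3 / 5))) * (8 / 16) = 25 / 102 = 0.25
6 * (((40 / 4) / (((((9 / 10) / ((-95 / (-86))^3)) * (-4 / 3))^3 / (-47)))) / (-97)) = -18513576410660400390625 / 449293670626164673536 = -41.21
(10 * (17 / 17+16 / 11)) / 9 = 30 / 11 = 2.73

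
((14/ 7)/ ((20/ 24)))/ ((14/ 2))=12/ 35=0.34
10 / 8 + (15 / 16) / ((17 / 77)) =1495 / 272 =5.50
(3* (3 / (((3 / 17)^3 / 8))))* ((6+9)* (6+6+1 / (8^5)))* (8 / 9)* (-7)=-67615629235 / 4608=-14673530.65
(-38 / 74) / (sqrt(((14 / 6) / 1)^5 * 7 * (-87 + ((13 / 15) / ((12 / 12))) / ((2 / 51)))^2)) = -1710 * sqrt(3) / 8236459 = -0.00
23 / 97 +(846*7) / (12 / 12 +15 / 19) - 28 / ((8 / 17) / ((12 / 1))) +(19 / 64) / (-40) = 10957096349 / 4221440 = 2595.58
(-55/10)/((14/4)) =-11/7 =-1.57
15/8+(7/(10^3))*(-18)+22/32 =4873/2000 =2.44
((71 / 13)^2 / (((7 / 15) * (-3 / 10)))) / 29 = -252050 / 34307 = -7.35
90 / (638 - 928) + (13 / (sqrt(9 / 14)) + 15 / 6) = 127 / 58 + 13* sqrt(14) / 3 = 18.40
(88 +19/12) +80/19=21385/228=93.79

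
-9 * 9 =-81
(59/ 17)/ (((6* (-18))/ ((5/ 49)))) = -295/ 89964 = -0.00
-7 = -7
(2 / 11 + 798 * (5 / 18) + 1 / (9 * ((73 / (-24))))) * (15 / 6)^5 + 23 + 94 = 559615807 / 25696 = 21778.32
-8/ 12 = -2/ 3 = -0.67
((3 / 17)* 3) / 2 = 9 / 34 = 0.26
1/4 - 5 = -19/4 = -4.75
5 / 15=1 / 3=0.33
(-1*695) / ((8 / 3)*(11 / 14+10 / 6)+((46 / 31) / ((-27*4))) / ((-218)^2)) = -387035931240 / 3641859007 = -106.27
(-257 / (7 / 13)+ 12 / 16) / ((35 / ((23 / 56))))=-306889 / 54880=-5.59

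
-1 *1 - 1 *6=-7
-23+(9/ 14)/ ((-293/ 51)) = -94805/ 4102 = -23.11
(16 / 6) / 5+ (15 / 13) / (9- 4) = 149 / 195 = 0.76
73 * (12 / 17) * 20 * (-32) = -560640 / 17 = -32978.82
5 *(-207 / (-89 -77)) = 1035 / 166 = 6.23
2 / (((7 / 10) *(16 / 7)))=1.25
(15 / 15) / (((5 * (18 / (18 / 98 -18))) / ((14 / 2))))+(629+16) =45053 / 70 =643.61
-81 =-81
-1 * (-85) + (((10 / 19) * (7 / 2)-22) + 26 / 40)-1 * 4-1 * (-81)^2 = -2469813 / 380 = -6499.51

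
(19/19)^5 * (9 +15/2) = 33/2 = 16.50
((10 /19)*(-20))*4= -800 /19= -42.11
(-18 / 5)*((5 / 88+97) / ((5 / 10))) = -76869 / 110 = -698.81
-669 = -669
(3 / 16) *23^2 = 1587 / 16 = 99.19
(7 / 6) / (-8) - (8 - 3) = -247 / 48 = -5.15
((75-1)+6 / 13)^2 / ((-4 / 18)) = -4216608 / 169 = -24950.34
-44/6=-7.33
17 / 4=4.25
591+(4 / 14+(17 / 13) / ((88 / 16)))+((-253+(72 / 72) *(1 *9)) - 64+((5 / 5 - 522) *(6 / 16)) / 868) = 281313035 / 992992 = 283.30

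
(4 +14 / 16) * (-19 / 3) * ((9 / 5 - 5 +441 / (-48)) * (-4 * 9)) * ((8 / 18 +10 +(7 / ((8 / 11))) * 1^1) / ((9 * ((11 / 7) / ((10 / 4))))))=-2475919355 / 50688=-48846.26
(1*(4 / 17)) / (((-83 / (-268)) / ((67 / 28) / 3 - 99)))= -2210732 / 29631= -74.61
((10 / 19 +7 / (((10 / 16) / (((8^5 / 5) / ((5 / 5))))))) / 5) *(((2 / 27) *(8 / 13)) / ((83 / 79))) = 636.93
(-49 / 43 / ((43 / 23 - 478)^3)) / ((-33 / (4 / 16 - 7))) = 5365647 / 2484748682244092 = 0.00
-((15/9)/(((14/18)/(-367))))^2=-618469.90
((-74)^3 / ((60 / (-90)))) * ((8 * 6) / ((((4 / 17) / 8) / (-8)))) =-7935906816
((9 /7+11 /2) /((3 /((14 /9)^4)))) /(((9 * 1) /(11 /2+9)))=3779860 /177147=21.34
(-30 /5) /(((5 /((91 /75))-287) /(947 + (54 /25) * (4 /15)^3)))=807944319 /40221875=20.09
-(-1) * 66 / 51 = 22 / 17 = 1.29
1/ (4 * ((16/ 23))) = 23/ 64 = 0.36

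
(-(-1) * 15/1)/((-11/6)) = -90/11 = -8.18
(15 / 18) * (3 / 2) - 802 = -800.75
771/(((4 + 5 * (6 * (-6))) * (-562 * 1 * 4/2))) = 771/197824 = 0.00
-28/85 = -0.33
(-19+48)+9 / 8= 241 / 8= 30.12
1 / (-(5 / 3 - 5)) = 0.30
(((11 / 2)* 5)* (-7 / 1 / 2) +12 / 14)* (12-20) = 5342 / 7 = 763.14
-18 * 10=-180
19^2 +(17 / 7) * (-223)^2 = 847920 / 7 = 121131.43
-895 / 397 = -2.25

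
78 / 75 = 26 / 25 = 1.04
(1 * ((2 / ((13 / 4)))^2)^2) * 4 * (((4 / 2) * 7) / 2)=114688 / 28561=4.02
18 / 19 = 0.95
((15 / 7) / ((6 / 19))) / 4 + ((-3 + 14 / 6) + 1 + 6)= 8.03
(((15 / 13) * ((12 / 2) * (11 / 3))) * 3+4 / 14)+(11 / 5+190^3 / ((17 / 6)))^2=5860397212258.44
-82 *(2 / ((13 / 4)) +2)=-2788 / 13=-214.46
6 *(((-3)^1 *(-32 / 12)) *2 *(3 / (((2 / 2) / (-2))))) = -576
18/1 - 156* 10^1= -1542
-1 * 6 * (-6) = 36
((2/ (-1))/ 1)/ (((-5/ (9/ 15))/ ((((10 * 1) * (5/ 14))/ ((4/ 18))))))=27/ 7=3.86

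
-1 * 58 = -58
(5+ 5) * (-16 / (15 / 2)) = -64 / 3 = -21.33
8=8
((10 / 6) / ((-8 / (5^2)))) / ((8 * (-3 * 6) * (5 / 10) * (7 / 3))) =125 / 4032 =0.03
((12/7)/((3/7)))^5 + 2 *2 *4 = 1040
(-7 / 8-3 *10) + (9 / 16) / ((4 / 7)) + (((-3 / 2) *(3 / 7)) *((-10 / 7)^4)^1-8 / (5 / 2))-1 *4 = -39.77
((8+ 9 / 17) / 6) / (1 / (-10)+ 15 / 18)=725 / 374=1.94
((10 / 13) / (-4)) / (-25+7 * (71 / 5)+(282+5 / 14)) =-175 / 324649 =-0.00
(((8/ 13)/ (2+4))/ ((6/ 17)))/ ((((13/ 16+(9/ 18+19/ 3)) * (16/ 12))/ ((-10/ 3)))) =-1360/ 14313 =-0.10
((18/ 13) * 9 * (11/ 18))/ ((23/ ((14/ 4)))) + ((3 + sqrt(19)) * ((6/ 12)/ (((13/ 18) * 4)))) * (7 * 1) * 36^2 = 2817549/ 598 + 20412 * sqrt(19)/ 13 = 11555.76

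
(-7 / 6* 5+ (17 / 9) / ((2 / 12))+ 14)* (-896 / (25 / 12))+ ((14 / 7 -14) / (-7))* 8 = -1465248 / 175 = -8372.85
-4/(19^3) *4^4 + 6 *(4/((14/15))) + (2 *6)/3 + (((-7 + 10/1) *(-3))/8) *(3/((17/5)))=186570789/6529768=28.57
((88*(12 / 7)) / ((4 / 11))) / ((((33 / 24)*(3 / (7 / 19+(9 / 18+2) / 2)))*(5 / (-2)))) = -43296 / 665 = -65.11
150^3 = 3375000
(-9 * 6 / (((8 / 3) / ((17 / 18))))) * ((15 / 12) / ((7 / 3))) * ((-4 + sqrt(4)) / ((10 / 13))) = 5967 / 224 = 26.64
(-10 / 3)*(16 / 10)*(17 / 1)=-272 / 3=-90.67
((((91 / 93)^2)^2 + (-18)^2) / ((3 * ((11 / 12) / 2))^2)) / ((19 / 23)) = 208.04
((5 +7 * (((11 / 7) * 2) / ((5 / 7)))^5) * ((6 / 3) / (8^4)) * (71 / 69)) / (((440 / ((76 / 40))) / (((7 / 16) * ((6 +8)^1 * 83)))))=198009317685767 / 15544320000000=12.74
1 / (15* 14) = 1 / 210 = 0.00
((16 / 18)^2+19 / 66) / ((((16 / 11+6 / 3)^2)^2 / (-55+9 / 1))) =-58807573 / 168896016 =-0.35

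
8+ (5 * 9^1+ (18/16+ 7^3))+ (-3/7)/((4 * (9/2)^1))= 66713/168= 397.10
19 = 19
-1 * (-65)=65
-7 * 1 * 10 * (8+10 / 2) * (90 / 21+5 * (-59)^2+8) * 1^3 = -15849730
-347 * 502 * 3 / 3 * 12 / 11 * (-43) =8171282.18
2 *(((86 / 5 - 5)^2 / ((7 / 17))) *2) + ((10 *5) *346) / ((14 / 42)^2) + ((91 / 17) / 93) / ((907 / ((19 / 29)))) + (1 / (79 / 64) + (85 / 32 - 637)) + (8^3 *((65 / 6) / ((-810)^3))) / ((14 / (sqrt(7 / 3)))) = 2879392437812233487 / 18397223023200 - 208 *sqrt(21) / 837019575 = 156512.34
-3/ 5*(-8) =24/ 5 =4.80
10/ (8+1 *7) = 2/ 3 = 0.67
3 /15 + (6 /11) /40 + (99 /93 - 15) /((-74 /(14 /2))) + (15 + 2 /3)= 13019627 /757020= 17.20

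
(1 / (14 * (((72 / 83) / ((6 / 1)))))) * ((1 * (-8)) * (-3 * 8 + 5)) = 1577 / 21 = 75.10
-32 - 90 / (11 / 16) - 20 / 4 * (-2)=-1682 / 11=-152.91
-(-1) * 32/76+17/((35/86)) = 28058/665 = 42.19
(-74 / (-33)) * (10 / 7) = 740 / 231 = 3.20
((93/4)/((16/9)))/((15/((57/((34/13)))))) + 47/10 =51575/2176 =23.70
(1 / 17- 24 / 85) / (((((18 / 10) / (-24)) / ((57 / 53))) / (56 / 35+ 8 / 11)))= 369664 / 49555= 7.46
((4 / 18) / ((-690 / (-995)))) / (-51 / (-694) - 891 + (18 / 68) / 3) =-1173901 / 3263389155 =-0.00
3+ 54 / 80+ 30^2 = 903.68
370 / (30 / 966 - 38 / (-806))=12003355 / 2537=4731.32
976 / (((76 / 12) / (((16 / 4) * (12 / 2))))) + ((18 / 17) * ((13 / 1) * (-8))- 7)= 1156795 / 323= 3581.41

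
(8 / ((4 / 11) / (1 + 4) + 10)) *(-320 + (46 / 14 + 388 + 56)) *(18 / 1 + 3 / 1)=588060 / 277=2122.96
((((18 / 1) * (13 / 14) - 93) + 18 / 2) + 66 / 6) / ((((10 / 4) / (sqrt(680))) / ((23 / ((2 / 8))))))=-144992 * sqrt(170) / 35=-54013.27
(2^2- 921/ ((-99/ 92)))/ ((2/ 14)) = 6019.15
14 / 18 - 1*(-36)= 331 / 9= 36.78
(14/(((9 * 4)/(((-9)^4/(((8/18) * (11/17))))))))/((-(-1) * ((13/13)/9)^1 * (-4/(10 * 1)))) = -35134155/176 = -199625.88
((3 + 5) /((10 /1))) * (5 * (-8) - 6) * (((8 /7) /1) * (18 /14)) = -13248 /245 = -54.07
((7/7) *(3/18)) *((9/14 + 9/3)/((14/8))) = 17/49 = 0.35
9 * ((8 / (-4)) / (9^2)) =-2 / 9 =-0.22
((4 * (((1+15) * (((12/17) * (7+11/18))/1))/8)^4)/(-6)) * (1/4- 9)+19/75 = 39454968970819/507390075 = 77760.62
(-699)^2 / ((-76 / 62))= -15146631 / 38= -398595.55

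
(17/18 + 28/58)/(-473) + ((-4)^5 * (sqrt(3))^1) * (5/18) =-2560 * sqrt(3)/9 - 745/246906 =-492.68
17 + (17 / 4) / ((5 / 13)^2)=4573 / 100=45.73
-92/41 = -2.24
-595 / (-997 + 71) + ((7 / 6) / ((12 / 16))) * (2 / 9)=74123 / 75006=0.99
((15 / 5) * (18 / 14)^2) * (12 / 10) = 1458 / 245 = 5.95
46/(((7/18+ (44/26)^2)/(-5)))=-139932/1979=-70.71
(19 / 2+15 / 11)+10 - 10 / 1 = 239 / 22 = 10.86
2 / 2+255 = 256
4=4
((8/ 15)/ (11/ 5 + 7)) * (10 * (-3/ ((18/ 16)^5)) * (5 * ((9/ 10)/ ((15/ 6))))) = -262144/ 150903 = -1.74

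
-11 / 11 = -1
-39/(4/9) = -351/4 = -87.75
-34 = -34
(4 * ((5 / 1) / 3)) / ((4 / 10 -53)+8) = -100 / 669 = -0.15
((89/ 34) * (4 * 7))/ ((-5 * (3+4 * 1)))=-178/ 85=-2.09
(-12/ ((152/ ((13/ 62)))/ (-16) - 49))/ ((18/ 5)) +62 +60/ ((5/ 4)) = 202355/ 1839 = 110.04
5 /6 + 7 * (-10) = -415 /6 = -69.17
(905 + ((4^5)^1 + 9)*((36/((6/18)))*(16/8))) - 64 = 223969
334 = 334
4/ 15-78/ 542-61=-60.88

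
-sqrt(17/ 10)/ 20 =-sqrt(170)/ 200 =-0.07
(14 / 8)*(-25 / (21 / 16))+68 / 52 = -1249 / 39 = -32.03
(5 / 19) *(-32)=-8.42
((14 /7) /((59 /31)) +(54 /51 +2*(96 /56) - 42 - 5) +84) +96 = 972677 /7021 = 138.54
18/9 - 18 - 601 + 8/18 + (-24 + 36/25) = -143801/225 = -639.12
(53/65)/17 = 53/1105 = 0.05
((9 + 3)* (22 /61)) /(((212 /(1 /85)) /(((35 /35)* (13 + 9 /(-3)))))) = 132 /54961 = 0.00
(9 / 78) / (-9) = -1 / 78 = -0.01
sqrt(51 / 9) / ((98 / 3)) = sqrt(51) / 98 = 0.07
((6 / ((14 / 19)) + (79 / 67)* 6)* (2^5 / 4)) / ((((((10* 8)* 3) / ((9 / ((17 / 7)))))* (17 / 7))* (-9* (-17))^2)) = 5551 / 167877210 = 0.00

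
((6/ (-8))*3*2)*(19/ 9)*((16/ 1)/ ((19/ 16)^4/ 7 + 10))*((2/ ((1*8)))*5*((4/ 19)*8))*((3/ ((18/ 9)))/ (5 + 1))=-36700160/ 4717841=-7.78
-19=-19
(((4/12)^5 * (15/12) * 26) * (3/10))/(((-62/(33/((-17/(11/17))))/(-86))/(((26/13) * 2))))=-67639/241893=-0.28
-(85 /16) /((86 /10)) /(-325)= 17 /8944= 0.00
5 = 5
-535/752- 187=-141159/752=-187.71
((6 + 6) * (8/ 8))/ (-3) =-4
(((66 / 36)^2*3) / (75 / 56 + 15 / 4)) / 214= 847 / 91485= 0.01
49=49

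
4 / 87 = 0.05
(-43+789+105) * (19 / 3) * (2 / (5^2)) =32338 / 75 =431.17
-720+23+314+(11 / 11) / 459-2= -176714 / 459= -385.00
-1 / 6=-0.17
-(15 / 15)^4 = -1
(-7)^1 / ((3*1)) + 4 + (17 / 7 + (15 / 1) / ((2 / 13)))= 4267 / 42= 101.60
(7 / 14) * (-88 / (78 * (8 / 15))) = -55 / 52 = -1.06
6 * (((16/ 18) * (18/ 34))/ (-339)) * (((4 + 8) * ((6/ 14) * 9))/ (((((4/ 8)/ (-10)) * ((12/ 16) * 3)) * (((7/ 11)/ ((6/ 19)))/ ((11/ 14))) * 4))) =4181760/ 12519157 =0.33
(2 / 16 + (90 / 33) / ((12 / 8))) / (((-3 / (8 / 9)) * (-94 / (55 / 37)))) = 95 / 10434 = 0.01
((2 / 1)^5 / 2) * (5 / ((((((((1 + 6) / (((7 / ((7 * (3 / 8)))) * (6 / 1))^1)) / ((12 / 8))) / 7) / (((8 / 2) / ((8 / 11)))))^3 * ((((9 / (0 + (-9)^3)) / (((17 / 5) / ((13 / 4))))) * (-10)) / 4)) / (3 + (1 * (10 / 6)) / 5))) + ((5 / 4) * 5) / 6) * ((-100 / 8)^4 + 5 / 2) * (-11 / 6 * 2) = -1742059134786942895 / 936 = -1861174289302289.42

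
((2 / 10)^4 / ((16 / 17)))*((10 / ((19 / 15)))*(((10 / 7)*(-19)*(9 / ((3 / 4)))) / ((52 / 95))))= -2907 / 364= -7.99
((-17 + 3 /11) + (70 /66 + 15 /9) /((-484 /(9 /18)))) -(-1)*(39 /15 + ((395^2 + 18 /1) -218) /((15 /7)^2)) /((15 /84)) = 190035.07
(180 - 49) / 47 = 131 / 47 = 2.79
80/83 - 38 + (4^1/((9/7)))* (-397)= -950294/747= -1272.15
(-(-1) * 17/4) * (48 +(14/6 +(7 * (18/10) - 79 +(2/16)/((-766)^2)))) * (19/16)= -365398773619/4506286080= -81.09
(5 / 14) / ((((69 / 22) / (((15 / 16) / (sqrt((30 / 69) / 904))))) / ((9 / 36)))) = 55*sqrt(12995) / 5152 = 1.22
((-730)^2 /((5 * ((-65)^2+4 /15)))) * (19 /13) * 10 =303753000 /823927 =368.66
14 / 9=1.56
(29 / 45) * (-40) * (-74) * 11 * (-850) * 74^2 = -97667988977.78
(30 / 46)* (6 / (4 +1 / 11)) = 22 / 23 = 0.96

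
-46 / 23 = -2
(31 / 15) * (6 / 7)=62 / 35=1.77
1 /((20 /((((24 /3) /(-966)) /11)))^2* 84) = 1 /59278734900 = 0.00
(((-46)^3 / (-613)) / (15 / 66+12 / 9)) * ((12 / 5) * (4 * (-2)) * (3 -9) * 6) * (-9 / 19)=-199817570304 / 5998205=-33312.89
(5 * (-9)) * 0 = 0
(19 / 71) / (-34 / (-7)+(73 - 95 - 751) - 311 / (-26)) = -3458 / 9771375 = -0.00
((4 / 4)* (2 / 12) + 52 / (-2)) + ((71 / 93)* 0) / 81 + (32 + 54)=361 / 6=60.17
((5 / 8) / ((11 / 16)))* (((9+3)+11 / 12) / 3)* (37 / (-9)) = -28675 / 1782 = -16.09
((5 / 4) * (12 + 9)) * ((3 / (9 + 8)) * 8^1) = 630 / 17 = 37.06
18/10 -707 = -3526/5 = -705.20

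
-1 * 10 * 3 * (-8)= 240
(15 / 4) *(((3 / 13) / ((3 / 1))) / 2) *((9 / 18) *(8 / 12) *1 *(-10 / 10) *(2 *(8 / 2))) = -5 / 13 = -0.38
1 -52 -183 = -234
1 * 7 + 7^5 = 16814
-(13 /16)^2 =-0.66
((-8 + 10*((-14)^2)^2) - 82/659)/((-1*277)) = -253156086/182543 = -1386.83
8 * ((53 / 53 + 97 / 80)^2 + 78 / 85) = 632433 / 13600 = 46.50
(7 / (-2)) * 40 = -140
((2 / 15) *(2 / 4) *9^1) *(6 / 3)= 6 / 5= 1.20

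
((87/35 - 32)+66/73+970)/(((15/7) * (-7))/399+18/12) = 91399538/141985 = 643.73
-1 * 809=-809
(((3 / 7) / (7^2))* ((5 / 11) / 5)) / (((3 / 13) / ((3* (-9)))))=-351 / 3773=-0.09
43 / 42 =1.02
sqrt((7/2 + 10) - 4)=sqrt(38)/2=3.08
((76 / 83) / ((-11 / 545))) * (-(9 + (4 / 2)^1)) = 41420 / 83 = 499.04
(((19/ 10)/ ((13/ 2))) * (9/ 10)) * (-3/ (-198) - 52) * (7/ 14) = -195567/ 28600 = -6.84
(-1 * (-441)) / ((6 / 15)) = 2205 / 2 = 1102.50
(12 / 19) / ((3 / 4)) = 16 / 19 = 0.84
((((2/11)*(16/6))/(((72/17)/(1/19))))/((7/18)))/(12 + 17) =0.00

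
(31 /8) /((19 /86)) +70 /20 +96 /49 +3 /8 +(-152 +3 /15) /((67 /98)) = -495677991 /2495080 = -198.66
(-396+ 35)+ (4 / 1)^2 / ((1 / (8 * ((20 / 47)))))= -14407 / 47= -306.53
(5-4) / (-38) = -1 / 38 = -0.03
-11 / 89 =-0.12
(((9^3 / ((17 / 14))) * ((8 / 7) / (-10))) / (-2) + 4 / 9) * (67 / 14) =890564 / 5355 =166.31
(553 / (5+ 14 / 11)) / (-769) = -6083 / 53061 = -0.11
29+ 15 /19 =566 /19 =29.79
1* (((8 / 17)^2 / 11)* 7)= 0.14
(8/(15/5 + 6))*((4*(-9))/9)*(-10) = 320/9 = 35.56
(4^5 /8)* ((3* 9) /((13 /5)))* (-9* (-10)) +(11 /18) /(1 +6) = 195955343 /1638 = 119630.86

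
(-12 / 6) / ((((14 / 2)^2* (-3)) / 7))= 2 / 21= 0.10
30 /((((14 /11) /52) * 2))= 4290 /7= 612.86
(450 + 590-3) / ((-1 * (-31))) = 33.45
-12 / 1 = -12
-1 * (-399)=399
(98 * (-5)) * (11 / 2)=-2695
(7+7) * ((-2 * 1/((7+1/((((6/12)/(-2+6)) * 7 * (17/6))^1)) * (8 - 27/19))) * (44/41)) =-2785552/4515125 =-0.62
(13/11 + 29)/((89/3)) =996/979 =1.02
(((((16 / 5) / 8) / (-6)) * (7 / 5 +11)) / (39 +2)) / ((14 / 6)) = -0.01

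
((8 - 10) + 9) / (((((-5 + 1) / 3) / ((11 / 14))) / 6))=-99 / 4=-24.75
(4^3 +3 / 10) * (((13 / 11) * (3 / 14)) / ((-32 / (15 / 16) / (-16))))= 75231 / 9856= 7.63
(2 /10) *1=1 /5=0.20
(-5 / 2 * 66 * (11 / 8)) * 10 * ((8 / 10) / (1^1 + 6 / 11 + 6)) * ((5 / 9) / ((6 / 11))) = -245.00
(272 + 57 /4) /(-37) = -1145 /148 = -7.74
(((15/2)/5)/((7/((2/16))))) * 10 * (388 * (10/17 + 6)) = 11640/17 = 684.71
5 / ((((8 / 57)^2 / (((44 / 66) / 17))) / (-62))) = -167865 / 272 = -617.15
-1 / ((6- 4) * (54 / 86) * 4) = -43 / 216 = -0.20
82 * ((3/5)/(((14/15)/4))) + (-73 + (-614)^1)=-476.14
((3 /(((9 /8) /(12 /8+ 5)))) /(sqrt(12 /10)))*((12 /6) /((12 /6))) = 26*sqrt(30) /9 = 15.82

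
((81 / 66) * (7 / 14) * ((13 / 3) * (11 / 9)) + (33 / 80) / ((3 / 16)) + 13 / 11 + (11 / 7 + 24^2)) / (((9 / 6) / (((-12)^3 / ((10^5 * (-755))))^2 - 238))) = -198657213922658462047 / 2143160400390625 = -92693.58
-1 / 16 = -0.06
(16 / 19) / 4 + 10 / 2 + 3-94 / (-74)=6665 / 703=9.48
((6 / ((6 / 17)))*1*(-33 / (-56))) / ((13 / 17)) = 9537 / 728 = 13.10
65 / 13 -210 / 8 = -85 / 4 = -21.25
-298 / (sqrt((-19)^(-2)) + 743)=-0.40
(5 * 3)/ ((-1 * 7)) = -15/ 7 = -2.14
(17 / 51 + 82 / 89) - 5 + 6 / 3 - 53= -14617 / 267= -54.75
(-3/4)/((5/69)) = -207/20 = -10.35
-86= -86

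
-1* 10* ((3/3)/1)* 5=-50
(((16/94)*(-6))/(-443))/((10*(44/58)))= 348/1145155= 0.00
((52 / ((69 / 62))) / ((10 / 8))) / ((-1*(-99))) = 12896 / 34155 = 0.38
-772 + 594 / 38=-14371 / 19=-756.37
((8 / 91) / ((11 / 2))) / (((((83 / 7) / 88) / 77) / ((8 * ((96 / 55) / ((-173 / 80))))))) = -11010048 / 186667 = -58.98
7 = 7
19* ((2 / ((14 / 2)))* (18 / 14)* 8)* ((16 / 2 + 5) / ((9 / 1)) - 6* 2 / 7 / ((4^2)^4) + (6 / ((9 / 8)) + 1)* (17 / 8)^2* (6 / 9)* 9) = 3393563647 / 351232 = 9661.89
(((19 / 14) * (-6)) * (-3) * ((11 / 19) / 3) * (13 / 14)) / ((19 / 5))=1.15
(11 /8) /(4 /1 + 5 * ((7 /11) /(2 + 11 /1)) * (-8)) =1573 /2336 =0.67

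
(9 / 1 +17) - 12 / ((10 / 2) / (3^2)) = 22 / 5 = 4.40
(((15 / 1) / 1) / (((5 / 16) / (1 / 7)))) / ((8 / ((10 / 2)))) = 30 / 7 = 4.29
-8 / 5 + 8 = 32 / 5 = 6.40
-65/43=-1.51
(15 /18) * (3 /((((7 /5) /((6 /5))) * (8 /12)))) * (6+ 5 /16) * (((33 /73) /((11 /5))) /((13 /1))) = 0.32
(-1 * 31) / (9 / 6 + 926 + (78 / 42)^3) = -21266 / 640659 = -0.03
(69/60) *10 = 23/2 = 11.50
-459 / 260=-1.77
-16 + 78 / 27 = -118 / 9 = -13.11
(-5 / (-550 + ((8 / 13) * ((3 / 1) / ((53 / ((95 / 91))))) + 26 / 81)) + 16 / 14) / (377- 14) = 22509156433 / 7093012439436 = 0.00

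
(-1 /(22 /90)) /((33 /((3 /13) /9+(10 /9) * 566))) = -367915 /4719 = -77.96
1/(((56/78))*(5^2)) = 39/700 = 0.06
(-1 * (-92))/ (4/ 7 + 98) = 14/ 15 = 0.93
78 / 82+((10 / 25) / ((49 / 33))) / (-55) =47529 / 50225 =0.95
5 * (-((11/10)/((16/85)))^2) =-174845/1024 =-170.75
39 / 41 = 0.95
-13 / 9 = -1.44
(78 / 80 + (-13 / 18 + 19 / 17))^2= 70341769 / 37454400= 1.88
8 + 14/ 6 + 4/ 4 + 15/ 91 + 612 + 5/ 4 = 682225/ 1092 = 624.75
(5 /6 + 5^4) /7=3755 /42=89.40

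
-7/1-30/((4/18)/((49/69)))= -2366/23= -102.87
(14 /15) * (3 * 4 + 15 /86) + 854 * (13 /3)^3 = 403457131 /5805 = 69501.66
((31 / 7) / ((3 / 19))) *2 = 1178 / 21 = 56.10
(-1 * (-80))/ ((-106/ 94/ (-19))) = 71440/ 53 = 1347.92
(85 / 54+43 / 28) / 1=3.11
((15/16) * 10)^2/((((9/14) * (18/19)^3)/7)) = 210056875/186624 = 1125.56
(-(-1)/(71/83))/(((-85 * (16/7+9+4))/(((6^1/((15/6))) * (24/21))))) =-7968/3228725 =-0.00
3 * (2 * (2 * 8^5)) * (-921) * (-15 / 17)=5432279040 / 17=319545825.88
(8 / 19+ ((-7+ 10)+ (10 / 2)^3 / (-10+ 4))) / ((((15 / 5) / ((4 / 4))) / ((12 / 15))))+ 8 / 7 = -4190 / 1197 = -3.50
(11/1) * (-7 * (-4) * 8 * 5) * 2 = 24640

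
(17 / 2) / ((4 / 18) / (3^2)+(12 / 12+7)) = 1377 / 1300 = 1.06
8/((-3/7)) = -56/3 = -18.67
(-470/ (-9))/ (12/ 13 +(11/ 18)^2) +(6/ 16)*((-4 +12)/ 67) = 40.32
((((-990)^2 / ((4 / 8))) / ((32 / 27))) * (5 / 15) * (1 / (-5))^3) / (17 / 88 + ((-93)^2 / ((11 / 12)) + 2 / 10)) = -1940598 / 4151693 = -0.47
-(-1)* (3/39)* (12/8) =3/26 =0.12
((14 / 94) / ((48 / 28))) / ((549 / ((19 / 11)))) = 931 / 3405996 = 0.00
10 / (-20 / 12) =-6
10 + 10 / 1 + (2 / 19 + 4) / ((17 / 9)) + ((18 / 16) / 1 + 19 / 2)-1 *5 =71831 / 2584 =27.80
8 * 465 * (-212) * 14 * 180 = -1987372800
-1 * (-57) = 57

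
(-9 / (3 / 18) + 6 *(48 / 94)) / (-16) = 3.18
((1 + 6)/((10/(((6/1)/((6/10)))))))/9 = 7/9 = 0.78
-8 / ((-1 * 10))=4 / 5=0.80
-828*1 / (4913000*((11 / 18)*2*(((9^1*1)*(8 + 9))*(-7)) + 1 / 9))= 1863 / 14468785000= 0.00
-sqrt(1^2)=-1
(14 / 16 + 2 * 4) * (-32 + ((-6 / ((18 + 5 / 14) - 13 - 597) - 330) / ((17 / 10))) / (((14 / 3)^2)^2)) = -1037278226861 / 3606263584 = -287.63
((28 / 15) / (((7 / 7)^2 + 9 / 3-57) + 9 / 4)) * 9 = -48 / 145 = -0.33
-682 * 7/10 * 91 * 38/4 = -4127123/10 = -412712.30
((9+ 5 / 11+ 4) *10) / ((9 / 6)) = 2960 / 33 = 89.70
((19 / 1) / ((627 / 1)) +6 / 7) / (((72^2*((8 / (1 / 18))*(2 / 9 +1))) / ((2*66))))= 205 / 1596672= 0.00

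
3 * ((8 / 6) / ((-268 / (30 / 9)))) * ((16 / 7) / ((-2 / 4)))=320 / 1407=0.23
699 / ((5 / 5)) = 699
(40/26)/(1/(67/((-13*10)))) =-134/169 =-0.79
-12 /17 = -0.71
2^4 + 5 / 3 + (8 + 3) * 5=218 / 3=72.67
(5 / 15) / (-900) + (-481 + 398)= -224101 / 2700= -83.00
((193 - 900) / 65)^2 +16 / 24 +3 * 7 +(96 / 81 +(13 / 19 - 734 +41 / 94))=-120555883297 / 203737950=-591.72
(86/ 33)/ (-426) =-43/ 7029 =-0.01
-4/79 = -0.05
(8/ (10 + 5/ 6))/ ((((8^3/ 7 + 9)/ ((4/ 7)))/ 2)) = 0.01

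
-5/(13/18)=-90/13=-6.92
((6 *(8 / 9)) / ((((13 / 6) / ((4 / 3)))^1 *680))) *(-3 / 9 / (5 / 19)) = -304 / 49725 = -0.01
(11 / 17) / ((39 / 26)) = 22 / 51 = 0.43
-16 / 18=-8 / 9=-0.89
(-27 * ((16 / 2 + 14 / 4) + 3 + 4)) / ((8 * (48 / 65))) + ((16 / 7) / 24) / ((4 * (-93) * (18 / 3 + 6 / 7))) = -18116873 / 214272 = -84.55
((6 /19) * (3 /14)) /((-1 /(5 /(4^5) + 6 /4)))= -13869 /136192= -0.10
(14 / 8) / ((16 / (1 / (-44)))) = -7 / 2816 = -0.00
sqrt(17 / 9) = sqrt(17) / 3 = 1.37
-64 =-64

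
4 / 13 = 0.31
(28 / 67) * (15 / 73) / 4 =105 / 4891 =0.02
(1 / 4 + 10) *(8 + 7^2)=2337 / 4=584.25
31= 31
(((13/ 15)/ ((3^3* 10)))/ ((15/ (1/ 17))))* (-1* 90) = -13/ 11475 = -0.00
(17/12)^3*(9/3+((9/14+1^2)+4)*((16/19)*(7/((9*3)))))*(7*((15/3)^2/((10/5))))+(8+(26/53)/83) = 8273487116779/7799110272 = 1060.82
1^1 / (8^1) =1 / 8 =0.12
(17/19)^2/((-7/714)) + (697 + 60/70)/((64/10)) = 2214353/80864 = 27.38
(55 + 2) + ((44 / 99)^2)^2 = 374233 / 6561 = 57.04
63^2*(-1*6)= -23814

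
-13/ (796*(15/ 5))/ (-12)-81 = -2321123/ 28656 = -81.00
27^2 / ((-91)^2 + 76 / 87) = 63423 / 720523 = 0.09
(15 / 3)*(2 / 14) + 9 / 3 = 3.71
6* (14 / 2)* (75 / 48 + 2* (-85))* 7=-396165 / 8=-49520.62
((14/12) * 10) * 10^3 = 35000/3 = 11666.67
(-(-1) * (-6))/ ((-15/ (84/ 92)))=42/ 115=0.37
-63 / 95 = -0.66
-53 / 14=-3.79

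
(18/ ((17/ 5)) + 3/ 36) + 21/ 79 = 90947/ 16116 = 5.64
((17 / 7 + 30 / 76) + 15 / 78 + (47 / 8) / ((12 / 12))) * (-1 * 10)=-614875 / 6916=-88.91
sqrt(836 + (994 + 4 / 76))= sqrt(660649) / 19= 42.78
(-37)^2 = 1369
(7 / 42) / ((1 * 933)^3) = 1 / 4872997422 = 0.00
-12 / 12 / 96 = -1 / 96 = -0.01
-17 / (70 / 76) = -646 / 35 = -18.46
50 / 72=25 / 36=0.69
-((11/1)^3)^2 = -1771561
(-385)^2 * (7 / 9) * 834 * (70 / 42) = 1442229250 / 9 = 160247694.44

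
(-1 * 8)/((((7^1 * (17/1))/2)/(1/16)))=-1/119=-0.01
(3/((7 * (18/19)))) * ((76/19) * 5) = 190/21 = 9.05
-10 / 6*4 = -20 / 3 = -6.67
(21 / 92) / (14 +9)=21 / 2116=0.01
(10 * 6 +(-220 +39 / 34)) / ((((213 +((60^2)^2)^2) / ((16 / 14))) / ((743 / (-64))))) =4012943 / 319798886400405552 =0.00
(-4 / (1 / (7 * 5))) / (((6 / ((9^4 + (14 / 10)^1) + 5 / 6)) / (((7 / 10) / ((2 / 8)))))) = -428797.91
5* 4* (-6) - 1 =-121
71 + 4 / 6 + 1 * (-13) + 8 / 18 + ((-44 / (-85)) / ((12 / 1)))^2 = 3843821 / 65025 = 59.11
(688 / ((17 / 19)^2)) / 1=248368 / 289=859.40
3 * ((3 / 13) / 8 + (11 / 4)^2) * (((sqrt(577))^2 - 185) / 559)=232113 / 14534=15.97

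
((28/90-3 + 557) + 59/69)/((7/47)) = 27006059/7245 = 3727.54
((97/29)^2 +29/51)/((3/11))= 5546728/128673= 43.11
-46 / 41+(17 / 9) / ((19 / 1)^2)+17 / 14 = 181955 / 1864926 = 0.10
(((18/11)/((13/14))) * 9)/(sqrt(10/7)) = 1134 * sqrt(70)/715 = 13.27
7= 7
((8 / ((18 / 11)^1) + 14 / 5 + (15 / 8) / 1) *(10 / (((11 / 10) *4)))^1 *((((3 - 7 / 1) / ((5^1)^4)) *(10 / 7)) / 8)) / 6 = -0.00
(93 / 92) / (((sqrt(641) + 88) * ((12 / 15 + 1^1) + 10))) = 10230 / 9638771 - 465 * sqrt(641) / 38555084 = 0.00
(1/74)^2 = 1/5476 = 0.00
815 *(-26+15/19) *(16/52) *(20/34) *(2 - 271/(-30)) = -516869740/12597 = -41031.18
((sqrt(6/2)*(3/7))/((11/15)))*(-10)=-450*sqrt(3)/77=-10.12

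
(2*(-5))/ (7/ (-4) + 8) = -8/ 5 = -1.60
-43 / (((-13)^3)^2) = -0.00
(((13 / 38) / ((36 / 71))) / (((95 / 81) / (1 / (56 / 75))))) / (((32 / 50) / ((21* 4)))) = 9345375 / 92416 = 101.12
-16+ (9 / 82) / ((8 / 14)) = -5185 / 328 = -15.81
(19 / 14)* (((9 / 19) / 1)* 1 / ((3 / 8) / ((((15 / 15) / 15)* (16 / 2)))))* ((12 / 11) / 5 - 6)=-10176 / 1925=-5.29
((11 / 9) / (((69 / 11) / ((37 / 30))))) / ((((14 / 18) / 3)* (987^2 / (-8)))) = -0.00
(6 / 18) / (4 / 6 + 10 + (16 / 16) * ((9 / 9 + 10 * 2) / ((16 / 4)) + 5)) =4 / 251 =0.02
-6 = -6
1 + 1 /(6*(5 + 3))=49 /48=1.02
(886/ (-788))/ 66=-443/ 26004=-0.02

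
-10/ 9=-1.11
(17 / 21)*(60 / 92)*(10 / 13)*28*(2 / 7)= 6800 / 2093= 3.25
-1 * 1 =-1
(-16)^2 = 256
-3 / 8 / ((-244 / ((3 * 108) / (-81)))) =-3 / 488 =-0.01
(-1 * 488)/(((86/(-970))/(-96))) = -22721280/43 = -528401.86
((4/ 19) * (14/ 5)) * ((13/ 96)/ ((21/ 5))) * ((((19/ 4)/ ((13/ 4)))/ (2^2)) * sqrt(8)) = sqrt(2)/ 72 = 0.02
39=39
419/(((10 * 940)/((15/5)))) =1257/9400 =0.13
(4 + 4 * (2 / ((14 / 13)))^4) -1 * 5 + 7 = 128650 / 2401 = 53.58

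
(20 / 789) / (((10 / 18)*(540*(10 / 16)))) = 8 / 59175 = 0.00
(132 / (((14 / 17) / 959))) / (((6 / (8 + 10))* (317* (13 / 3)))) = 1383426 / 4121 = 335.70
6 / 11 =0.55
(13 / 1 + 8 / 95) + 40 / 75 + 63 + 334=117026 / 285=410.62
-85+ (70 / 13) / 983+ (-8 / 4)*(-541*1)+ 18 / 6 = 12779070 / 12779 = 1000.01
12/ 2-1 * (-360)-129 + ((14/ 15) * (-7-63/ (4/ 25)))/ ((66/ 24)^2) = 187.54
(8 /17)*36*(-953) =-274464 /17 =-16144.94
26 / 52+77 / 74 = 57 / 37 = 1.54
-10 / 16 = -5 / 8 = -0.62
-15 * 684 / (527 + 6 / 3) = -10260 / 529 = -19.40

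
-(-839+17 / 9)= 7534 / 9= 837.11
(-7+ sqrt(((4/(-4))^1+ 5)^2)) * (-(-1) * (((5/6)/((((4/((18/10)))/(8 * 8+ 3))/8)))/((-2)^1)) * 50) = 15075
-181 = -181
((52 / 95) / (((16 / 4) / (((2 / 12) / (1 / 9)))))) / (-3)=-13 / 190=-0.07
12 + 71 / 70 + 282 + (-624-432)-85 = -59219 / 70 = -845.99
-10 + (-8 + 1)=-17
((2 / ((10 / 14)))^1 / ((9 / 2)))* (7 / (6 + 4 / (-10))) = 7 / 9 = 0.78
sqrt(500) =22.36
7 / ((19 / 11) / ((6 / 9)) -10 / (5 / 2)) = -154 / 31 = -4.97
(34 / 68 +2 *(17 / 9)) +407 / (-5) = -6941 / 90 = -77.12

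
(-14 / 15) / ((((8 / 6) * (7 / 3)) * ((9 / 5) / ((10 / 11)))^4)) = -625000 / 32019867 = -0.02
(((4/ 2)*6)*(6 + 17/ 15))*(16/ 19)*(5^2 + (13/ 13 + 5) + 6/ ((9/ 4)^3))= 52462528/ 23085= 2272.58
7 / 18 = 0.39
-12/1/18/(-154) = 1/231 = 0.00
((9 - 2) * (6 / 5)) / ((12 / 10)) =7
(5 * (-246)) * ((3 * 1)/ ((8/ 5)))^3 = -2075625/ 256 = -8107.91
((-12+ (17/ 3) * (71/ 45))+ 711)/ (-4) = -23893/ 135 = -176.99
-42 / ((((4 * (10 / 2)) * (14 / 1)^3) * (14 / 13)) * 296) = -39 / 16244480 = -0.00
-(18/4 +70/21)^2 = -2209/36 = -61.36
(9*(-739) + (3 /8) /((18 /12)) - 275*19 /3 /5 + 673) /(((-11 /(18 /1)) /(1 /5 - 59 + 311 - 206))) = 4782519 /10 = 478251.90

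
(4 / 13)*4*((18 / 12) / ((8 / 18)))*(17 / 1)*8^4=3760128 / 13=289240.62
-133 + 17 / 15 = -1978 / 15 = -131.87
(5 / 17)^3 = 125 / 4913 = 0.03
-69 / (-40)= 69 / 40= 1.72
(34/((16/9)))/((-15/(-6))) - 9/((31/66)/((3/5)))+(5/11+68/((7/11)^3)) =121865851/467852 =260.48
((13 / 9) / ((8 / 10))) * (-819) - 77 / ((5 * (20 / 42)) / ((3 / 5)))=-749077 / 500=-1498.15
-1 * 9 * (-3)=27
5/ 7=0.71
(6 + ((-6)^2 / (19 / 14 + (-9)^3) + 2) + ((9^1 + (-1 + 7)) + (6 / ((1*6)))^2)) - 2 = 223610 / 10187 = 21.95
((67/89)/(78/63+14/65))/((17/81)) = 7407855/3001792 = 2.47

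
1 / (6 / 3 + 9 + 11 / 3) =3 / 44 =0.07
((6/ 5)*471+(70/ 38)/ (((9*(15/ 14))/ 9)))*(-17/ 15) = -2746724/ 4275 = -642.51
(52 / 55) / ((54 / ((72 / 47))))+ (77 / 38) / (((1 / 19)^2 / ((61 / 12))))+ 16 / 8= 76939633 / 20680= 3720.49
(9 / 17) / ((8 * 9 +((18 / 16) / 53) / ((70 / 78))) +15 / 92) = 1023960 / 139619657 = 0.01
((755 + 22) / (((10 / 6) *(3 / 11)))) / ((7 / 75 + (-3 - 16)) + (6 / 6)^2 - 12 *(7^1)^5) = -128205 / 15127643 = -0.01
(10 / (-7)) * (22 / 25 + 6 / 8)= -163 / 70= -2.33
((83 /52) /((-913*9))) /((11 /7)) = -7 /56628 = -0.00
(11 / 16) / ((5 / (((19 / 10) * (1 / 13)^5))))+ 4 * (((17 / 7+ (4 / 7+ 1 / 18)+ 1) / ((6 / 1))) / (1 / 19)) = 411986718443 / 8019928800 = 51.37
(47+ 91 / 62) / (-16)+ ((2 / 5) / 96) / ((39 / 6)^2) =-7617427 / 2514720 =-3.03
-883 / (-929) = 883 / 929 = 0.95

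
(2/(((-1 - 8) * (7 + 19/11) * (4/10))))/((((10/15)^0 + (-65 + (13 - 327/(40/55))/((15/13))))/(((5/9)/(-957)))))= -125/1496472732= -0.00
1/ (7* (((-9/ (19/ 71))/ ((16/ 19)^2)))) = -256/ 84987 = -0.00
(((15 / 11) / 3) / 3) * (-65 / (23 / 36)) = -3900 / 253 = -15.42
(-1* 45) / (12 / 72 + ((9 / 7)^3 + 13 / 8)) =-74088 / 6449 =-11.49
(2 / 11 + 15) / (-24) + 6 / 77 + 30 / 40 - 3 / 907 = 321883 / 1676136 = 0.19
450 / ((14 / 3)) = 96.43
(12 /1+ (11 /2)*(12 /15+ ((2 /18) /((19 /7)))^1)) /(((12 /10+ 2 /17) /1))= 483293 /38304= 12.62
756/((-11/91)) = -6254.18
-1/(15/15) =-1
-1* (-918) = 918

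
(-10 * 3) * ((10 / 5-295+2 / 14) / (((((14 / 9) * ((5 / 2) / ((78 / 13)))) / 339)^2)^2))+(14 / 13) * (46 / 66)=23702613073384627284998 / 36051015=657474222941701.57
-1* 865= -865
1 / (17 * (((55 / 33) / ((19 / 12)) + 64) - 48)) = 19 / 5508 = 0.00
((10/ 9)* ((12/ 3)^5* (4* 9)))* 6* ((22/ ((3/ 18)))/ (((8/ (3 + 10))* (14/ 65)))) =1713254400/ 7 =244750628.57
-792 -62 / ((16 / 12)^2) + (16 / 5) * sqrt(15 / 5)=-6615 / 8 + 16 * sqrt(3) / 5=-821.33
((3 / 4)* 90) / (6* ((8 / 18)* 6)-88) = -15 / 16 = -0.94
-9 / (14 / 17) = -153 / 14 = -10.93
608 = 608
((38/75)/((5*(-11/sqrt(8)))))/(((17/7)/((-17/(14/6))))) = 76*sqrt(2)/1375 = 0.08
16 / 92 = 4 / 23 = 0.17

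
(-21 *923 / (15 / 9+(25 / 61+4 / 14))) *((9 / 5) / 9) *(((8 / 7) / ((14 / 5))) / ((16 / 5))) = -2533635 / 12104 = -209.32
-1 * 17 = -17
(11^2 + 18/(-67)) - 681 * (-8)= 373105/67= 5568.73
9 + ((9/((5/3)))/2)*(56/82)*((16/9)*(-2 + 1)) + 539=111668/205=544.72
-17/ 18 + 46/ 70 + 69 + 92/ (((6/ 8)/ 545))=42160889/ 630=66922.05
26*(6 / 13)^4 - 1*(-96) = 213504 / 2197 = 97.18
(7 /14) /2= 1 /4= 0.25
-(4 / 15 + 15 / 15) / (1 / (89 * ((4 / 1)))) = -450.93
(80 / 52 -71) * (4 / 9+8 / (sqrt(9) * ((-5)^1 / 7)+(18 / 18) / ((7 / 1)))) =9632 / 39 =246.97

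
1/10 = 0.10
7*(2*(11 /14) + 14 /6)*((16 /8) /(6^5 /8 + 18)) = 82 /1485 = 0.06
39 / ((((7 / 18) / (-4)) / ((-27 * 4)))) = 303264 / 7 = 43323.43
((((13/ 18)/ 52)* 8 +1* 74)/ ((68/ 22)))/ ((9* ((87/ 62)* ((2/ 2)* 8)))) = 7843/ 33048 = 0.24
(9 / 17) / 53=9 / 901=0.01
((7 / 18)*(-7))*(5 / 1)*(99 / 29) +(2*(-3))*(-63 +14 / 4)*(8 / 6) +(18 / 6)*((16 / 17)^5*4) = 36102706337 / 82351706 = 438.40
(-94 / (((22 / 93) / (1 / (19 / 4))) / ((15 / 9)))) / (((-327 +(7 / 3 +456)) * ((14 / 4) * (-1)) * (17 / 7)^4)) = 0.01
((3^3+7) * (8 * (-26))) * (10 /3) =-70720 /3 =-23573.33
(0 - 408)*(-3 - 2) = 2040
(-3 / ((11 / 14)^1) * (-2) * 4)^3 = 37933056 / 1331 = 28499.67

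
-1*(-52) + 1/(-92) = 4783/92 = 51.99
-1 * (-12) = 12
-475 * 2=-950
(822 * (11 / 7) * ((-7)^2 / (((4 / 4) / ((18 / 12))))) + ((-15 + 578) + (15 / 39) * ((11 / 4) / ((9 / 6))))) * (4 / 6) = 7449367 / 117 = 63669.80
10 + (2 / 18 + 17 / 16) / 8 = 10.15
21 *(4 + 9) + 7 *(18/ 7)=291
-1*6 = -6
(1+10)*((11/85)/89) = 121/7565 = 0.02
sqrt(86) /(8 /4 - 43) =-sqrt(86) /41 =-0.23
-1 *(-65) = 65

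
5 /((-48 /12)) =-5 /4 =-1.25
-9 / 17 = -0.53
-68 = -68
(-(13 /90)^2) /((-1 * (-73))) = -169 /591300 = -0.00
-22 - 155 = -177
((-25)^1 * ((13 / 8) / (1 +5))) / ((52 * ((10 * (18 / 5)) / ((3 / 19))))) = -25 / 43776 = -0.00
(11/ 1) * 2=22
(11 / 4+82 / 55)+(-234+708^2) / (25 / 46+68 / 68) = 5070489843 / 15620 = 324615.23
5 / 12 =0.42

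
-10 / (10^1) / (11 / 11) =-1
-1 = -1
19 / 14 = 1.36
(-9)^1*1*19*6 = -1026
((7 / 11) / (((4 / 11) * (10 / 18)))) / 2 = 63 / 40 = 1.58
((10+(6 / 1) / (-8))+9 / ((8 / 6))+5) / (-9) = -7 / 3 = -2.33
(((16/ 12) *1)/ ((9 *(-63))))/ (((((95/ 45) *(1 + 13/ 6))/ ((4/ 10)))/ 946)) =-15136/ 113715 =-0.13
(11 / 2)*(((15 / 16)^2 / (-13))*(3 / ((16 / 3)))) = -0.21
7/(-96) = -7/96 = -0.07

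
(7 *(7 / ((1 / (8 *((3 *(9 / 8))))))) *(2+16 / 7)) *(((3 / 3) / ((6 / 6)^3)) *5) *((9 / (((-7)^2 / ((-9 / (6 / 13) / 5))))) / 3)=-47385 / 7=-6769.29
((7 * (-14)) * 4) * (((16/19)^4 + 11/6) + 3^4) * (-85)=1085611464980/390963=2776762.67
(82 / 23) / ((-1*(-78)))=41 / 897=0.05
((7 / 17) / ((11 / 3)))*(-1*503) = -56.49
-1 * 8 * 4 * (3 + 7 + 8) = -576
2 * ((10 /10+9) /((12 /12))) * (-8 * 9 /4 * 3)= -1080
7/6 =1.17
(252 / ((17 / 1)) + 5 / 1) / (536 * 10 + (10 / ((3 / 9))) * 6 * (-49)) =-337 / 58820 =-0.01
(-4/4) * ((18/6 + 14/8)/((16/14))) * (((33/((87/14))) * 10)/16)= -51205/3712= -13.79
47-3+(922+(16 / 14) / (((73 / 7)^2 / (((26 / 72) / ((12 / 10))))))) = 966.00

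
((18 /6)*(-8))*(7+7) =-336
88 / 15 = 5.87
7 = 7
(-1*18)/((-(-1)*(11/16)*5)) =-288/55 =-5.24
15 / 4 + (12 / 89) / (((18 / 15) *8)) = 335 / 89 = 3.76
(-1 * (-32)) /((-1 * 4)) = -8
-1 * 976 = -976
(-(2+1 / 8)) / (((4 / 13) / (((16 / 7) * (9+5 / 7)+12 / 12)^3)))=-324843116013 / 3764768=-86285.03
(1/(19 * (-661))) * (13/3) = -13/37677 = -0.00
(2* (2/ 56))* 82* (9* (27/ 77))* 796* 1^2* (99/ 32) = 17843733/ 392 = 45519.73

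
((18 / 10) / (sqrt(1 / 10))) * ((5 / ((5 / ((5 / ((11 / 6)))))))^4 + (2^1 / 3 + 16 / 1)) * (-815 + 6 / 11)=-16997283570 * sqrt(10) / 161051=-333746.02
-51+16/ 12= -149/ 3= -49.67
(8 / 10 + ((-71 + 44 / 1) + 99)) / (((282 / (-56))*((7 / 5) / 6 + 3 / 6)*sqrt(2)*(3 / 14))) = -71344*sqrt(2) / 1551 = -65.05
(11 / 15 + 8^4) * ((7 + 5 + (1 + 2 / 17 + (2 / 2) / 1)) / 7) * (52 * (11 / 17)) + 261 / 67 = 37681297987 / 135541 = 278006.64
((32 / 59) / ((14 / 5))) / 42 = 40 / 8673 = 0.00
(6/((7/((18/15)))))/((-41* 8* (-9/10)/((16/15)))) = 16/4305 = 0.00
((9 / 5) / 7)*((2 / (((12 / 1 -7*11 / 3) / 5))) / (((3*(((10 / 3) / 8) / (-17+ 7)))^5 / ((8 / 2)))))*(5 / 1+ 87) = 651165696 / 287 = 2268870.02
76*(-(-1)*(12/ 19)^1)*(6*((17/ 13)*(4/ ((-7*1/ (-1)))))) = 19584/ 91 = 215.21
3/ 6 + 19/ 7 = 45/ 14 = 3.21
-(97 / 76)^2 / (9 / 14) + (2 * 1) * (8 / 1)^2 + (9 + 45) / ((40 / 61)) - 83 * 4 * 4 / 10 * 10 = -1120.18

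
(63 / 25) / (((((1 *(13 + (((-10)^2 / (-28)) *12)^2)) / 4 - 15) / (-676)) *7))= -1192464 / 2192425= -0.54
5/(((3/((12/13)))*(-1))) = -20/13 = -1.54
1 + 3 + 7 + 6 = 17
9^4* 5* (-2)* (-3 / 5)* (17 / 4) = 334611 / 2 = 167305.50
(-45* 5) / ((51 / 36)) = -2700 / 17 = -158.82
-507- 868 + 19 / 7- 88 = -10222 / 7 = -1460.29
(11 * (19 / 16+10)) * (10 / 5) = 1969 / 8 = 246.12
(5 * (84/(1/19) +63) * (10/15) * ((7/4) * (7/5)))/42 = 3871/12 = 322.58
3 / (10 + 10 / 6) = 9 / 35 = 0.26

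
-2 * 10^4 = -20000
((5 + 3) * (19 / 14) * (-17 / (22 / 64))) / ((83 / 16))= -103.51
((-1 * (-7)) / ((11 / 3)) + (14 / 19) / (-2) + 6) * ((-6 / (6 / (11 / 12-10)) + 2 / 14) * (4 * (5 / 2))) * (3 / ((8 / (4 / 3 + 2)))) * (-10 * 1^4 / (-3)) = 38168750 / 13167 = 2898.82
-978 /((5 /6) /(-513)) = 3010284 /5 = 602056.80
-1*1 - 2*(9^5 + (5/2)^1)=-118104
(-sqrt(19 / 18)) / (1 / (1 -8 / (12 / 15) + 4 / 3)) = 23 * sqrt(38) / 18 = 7.88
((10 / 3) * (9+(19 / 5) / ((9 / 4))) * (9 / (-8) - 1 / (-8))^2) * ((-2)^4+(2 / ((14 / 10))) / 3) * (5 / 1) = 1664260 / 567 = 2935.20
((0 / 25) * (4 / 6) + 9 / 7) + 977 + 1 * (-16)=962.29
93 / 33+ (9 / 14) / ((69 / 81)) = 12655 / 3542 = 3.57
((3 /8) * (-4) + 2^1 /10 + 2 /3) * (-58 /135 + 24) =-30229 /2025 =-14.93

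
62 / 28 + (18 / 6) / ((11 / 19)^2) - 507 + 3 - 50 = -919563 / 1694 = -542.84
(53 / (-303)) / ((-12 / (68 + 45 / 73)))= 265477 / 265428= 1.00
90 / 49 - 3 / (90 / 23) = 1573 / 1470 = 1.07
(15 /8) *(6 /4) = 2.81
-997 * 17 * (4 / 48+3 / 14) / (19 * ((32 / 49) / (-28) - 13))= 20762525 / 1018476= 20.39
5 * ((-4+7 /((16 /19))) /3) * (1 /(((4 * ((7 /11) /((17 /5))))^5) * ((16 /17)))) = 32.47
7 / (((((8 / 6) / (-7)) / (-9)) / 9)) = 11907 / 4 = 2976.75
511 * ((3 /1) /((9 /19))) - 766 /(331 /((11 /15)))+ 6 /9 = 16063279 /4965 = 3235.30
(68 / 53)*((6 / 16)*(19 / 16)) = 969 / 1696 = 0.57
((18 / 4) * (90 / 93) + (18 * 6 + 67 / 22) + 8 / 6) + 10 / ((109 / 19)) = 26421973 / 223014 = 118.48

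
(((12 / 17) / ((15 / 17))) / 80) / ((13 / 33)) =33 / 1300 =0.03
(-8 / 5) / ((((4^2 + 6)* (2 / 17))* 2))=-17 / 55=-0.31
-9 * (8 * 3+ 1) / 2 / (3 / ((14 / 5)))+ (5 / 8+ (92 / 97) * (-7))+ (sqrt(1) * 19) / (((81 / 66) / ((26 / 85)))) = -189273797 / 1780920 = -106.28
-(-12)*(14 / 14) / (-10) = -1.20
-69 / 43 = -1.60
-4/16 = -1/4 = -0.25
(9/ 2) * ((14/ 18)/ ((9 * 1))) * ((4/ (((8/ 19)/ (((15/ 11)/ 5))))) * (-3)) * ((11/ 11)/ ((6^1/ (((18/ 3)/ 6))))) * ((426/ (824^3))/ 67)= -0.00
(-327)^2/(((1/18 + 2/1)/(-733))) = -1410821226/37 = -38130303.41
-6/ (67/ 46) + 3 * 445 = 89169/ 67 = 1330.88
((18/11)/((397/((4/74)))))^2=1296/26107773241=0.00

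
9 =9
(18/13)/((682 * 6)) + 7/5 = 62077/44330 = 1.40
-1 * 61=-61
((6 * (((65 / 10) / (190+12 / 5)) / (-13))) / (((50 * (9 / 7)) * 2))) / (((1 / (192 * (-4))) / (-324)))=-72576 / 2405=-30.18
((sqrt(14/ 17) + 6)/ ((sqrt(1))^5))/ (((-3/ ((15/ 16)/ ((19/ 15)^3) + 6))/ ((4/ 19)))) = -709089/ 260642-236363 * sqrt(238)/ 8861828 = -3.13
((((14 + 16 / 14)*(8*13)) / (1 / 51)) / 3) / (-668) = -46852 / 1169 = -40.08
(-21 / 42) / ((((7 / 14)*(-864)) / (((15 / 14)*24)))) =5 / 168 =0.03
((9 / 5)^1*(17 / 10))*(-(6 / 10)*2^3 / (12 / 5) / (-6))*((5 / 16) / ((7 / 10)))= 51 / 112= 0.46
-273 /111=-91 /37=-2.46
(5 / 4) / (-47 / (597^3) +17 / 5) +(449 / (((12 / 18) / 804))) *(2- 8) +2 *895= -46982637089639051 / 14468778824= -3247173.63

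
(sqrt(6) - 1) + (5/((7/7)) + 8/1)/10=3/10 + sqrt(6)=2.75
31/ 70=0.44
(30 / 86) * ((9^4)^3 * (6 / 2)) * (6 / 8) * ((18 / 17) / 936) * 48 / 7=114383962274805 / 66521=1719516577.84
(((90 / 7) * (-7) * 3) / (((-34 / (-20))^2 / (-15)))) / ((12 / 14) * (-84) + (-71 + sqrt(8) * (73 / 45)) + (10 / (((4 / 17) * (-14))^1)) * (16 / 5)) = -6136995375000 / 668168594473-130381650000 * sqrt(2) / 668168594473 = -9.46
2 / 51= 0.04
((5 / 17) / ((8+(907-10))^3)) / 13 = 1 / 32761819025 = 0.00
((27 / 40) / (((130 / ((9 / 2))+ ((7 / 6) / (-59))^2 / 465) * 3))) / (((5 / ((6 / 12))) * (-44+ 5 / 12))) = -78667119 / 4402121462135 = -0.00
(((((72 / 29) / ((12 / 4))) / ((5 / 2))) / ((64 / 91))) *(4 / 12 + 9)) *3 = 1911 / 145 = 13.18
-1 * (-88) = 88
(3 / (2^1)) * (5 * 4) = 30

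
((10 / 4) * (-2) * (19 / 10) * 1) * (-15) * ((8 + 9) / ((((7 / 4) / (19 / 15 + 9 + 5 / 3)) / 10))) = 1156340 / 7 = 165191.43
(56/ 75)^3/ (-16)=-10976/ 421875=-0.03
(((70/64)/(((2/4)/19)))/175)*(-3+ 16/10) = -133/400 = -0.33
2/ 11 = 0.18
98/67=1.46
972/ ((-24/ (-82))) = 3321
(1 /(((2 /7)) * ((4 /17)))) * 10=595 /4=148.75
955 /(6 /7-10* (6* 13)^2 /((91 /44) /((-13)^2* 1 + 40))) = -955 /6148182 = -0.00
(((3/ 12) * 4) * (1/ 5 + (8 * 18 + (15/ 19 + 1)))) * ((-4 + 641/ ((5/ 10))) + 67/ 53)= 186759.10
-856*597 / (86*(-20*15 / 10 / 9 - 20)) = 383274 / 1505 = 254.67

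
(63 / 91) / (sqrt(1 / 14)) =9 * sqrt(14) / 13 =2.59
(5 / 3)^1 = 5 / 3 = 1.67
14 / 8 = 7 / 4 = 1.75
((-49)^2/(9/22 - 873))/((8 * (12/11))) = -290521/921456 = -0.32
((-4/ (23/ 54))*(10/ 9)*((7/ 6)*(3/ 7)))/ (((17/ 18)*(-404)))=540/ 39491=0.01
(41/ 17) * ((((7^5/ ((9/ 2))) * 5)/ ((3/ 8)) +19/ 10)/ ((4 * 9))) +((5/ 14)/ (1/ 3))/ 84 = 6753336073/ 2024190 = 3336.32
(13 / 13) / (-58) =-0.02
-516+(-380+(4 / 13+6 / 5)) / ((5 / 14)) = -512128 / 325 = -1575.78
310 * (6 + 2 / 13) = 24800 / 13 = 1907.69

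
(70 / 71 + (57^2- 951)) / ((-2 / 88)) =-7182032 / 71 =-101155.38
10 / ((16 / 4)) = 5 / 2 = 2.50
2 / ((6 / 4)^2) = 8 / 9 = 0.89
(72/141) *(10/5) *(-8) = -384/47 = -8.17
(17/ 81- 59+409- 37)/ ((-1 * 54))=-12685/ 2187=-5.80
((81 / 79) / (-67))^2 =6561 / 28015849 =0.00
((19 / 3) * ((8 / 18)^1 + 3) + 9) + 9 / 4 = 3571 / 108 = 33.06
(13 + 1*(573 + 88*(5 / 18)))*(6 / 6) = 5494 / 9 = 610.44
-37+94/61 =-2163/61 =-35.46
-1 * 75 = -75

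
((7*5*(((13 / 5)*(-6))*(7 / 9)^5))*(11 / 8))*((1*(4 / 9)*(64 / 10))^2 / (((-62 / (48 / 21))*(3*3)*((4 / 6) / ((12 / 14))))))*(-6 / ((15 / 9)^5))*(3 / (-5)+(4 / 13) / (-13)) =2.65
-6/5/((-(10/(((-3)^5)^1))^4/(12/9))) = 557885.50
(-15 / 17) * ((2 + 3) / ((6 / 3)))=-75 / 34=-2.21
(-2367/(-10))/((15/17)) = 13413/50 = 268.26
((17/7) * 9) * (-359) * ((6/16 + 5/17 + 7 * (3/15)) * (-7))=4546017/40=113650.42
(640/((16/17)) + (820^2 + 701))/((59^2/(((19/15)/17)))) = 12801839/887655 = 14.42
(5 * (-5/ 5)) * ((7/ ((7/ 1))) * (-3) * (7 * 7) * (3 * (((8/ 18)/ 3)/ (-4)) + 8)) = 17395/ 3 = 5798.33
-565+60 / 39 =-7325 / 13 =-563.46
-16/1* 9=-144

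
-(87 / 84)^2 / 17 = -841 / 13328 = -0.06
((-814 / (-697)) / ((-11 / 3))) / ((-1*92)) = 0.00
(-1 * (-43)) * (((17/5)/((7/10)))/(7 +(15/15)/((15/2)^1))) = 21930/749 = 29.28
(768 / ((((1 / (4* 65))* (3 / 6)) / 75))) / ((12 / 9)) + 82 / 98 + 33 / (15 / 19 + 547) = 11456460745451 / 509992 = 22464000.90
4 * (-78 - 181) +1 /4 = -4143 /4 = -1035.75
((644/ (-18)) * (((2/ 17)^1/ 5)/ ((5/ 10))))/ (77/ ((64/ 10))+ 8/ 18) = -41216/ 305405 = -0.13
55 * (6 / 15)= 22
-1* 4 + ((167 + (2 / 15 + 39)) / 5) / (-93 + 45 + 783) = -217408 / 55125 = -3.94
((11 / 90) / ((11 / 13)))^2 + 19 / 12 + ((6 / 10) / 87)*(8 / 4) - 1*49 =-5565017 / 117450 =-47.38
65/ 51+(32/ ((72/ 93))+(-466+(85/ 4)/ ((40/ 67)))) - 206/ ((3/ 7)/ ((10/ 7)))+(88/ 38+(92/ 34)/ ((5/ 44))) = -54178083/ 51680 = -1048.34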